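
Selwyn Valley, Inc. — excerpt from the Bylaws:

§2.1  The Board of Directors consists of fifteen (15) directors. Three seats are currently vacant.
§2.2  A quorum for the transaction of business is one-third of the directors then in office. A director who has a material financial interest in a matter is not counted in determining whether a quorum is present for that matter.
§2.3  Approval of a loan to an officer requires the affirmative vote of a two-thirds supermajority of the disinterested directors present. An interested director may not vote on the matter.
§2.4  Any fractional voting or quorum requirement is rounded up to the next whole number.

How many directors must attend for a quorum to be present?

1/3 of 12 = 4.

4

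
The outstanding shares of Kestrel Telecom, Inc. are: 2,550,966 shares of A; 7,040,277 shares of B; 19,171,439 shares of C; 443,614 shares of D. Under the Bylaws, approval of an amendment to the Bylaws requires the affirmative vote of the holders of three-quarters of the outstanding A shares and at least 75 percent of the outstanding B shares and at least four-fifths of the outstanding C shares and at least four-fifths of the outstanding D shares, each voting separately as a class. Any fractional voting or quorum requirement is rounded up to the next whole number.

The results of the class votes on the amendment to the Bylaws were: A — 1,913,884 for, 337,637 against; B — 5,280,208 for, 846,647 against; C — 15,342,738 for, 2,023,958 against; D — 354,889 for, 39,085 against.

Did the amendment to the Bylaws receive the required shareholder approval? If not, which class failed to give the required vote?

A: 3/4 of 2550966 = 1913224.50, rounded up to 1913225; 1,913,225 required, 1,913,884 in favor — approved.
B: 3/4 of 7040277 = 5280207.75, rounded up to 5280208; 5,280,208 required, 5,280,208 in favor — approved.
C: 4/5 of 19171439 = 15337151.20, rounded up to 15337152; 15,337,152 required, 15,342,738 in favor — approved.
D: 4/5 of 443614 = 354891.20, rounded up to 354892; 354,892 required, 354,889 in favor — not approved.

Not approved — the D shares did not give the required vote.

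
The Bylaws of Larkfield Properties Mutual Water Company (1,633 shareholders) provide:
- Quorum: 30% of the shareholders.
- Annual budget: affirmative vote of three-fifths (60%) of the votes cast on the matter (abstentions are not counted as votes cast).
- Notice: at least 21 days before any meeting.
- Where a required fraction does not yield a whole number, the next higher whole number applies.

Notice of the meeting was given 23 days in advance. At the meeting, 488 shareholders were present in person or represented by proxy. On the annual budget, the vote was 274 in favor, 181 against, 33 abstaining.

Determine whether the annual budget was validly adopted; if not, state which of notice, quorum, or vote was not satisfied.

Notice: 23 days given; 21 required. Satisfied.
Quorum: 30% of 1,633 = 489.90, rounded up to 490; 488 present. Not satisfied.
Vote: requires three-fifths of the votes cast (488 − 33 abstaining = 455); 3/5 of 455 = 273, so 273 needed; 274 in favor. Satisfied.

Invalid — quorum requirement not satisfied.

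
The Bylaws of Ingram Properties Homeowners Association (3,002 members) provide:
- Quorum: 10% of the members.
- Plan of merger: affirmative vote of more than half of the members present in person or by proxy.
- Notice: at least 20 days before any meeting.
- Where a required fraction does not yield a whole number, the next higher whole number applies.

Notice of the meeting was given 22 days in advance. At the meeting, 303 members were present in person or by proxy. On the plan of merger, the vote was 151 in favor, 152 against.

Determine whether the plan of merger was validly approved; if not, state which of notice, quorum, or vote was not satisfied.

Invalid — vote requirement not satisfied.

Notice: 22 days given; 20 required. Satisfied.
Quorum: 10% of 3,002 = 300.20, rounded up to 301; 303 present. Satisfied.
Vote: requires a majority of those present (303); a majority of 303 is 152, so 152 needed; 151 in favor. Not satisfied.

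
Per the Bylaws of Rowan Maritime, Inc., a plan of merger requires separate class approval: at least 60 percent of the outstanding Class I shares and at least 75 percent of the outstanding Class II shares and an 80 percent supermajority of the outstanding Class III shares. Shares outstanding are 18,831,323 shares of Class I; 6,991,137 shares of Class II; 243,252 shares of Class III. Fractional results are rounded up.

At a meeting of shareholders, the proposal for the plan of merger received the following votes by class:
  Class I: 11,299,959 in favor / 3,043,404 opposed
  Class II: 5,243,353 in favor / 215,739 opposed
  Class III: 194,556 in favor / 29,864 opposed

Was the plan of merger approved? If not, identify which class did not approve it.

Not approved — the Class III shares did not give the required vote.

Class I: 3/5 of 18831323 = 11298793.80, rounded up to 11298794; 11,298,794 required, 11,299,959 in favor — approved.
Class II: 3/4 of 6991137 = 5243352.75, rounded up to 5243353; 5,243,353 required, 5,243,353 in favor — approved.
Class III: 4/5 of 243252 = 194601.60, rounded up to 194602; 194,602 required, 194,556 in favor — not approved.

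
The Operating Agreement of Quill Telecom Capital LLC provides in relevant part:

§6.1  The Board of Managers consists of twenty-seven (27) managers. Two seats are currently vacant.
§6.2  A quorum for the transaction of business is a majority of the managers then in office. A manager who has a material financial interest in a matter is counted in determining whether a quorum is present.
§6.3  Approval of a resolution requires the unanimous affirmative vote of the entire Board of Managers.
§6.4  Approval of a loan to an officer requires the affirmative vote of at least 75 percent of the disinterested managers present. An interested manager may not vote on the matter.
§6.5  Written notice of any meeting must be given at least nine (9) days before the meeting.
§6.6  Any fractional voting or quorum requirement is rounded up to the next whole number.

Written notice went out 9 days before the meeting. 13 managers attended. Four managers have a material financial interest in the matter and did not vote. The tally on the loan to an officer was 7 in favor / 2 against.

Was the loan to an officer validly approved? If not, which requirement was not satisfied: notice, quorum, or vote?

Notice: 9 days given; 9 required (9 ≥ 9). Satisfied.
Quorum: 13 present (interested managers count toward quorum); quorum is 13. Satisfied.
Vote: the loan to an officer requires three-fourths of the disinterested managers present (13 − 4 = 9). 3/4 of 9 = 6.75, rounded up to 7, so 7 affirmative votes are needed; 7 voted in favor. Satisfied.

Valid — all requirements satisfied.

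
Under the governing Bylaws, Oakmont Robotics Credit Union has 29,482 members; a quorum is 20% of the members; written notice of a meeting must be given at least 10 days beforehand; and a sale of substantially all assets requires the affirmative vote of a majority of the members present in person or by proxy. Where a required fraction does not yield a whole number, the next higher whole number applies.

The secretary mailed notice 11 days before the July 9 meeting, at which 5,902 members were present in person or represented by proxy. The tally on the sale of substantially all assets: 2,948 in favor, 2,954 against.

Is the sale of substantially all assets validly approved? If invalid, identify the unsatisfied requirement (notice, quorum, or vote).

Notice: 11 days given; 10 required. Satisfied.
Quorum: 20% of 29,482 = 5,896.40, rounded up to 5,897; 5,902 present. Satisfied.
Vote: requires a majority of those present (5,902); a majority of 5902 is 2952, so 2,952 needed; 2,948 in favor. Not satisfied.

Invalid — vote requirement not satisfied.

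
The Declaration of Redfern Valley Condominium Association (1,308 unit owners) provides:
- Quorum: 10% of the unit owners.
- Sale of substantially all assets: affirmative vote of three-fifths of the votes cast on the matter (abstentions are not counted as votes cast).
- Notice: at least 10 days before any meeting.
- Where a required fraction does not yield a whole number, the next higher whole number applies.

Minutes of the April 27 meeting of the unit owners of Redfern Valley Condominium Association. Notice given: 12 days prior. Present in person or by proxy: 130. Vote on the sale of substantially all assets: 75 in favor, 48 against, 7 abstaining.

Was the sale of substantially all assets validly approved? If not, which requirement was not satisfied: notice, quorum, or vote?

Notice: 12 days given; 10 required. Satisfied.
Quorum: 10% of 1,308 = 130.80, rounded up to 131; 130 present. Not satisfied.
Vote: requires three-fifths of the votes cast (130 − 7 abstaining = 123); 3/5 of 123 = 73.80, rounded up to 74, so 74 needed; 75 in favor. Satisfied.

Invalid — quorum requirement not satisfied.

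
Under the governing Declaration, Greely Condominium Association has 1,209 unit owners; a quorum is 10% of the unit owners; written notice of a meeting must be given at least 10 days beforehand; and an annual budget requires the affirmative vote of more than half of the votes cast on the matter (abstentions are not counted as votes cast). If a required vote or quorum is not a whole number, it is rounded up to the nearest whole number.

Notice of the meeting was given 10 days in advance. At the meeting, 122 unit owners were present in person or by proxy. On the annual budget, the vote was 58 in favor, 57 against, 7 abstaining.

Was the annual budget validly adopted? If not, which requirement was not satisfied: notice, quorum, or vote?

Valid — all requirements satisfied.

Notice: 10 days given; 10 required. Satisfied.
Quorum: 10% of 1,209 = 120.90, rounded up to 121; 122 present. Satisfied.
Vote: requires a majority of the votes cast (122 − 7 abstaining = 115); a majority of 115 is 58, so 58 needed; 58 in favor. Satisfied.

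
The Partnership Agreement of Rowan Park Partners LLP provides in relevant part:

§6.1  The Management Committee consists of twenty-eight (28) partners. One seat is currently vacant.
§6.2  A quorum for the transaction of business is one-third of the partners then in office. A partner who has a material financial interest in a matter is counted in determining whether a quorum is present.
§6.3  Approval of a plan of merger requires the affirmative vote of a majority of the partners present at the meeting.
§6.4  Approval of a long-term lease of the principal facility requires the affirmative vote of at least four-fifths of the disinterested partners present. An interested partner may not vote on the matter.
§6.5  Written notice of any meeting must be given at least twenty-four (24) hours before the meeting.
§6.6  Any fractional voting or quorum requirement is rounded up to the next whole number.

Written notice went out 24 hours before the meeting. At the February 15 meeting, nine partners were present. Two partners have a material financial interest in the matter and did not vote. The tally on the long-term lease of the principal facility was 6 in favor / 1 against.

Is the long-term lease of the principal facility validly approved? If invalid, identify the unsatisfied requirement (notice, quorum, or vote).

Valid — all requirements satisfied.

Notice: 24 hours given; 24 required (24 ≥ 24). Satisfied.
Quorum: 9 present (interested partners count toward quorum); quorum is 9. Satisfied.
Vote: the long-term lease of the principal facility requires four-fifths of the disinterested partners present (9 − 2 = 7). 4/5 of 7 = 5.60, rounded up to 6, so 6 affirmative votes are needed; 6 voted in favor. Satisfied.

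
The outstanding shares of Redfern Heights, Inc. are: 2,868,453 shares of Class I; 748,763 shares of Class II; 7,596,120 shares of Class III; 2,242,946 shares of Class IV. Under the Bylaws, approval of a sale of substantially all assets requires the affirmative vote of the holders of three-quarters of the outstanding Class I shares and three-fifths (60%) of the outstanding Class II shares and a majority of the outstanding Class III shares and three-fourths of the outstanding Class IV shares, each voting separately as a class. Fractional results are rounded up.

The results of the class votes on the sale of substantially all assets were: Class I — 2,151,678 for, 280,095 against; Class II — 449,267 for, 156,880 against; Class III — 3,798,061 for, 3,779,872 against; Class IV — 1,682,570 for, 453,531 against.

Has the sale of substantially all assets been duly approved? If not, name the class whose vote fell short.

Approved — every class gave the required vote.

Class I: 3/4 of 2868453 = 2151339.75, rounded up to 2151340; 2,151,340 required, 2,151,678 in favor — approved.
Class II: 3/5 of 748763 = 449257.80, rounded up to 449258; 449,258 required, 449,267 in favor — approved.
Class III: a majority of 7596120 is 3798061; 3,798,061 required, 3,798,061 in favor — approved.
Class IV: 3/4 of 2242946 = 1682209.50, rounded up to 1682210; 1,682,210 required, 1,682,570 in favor — approved.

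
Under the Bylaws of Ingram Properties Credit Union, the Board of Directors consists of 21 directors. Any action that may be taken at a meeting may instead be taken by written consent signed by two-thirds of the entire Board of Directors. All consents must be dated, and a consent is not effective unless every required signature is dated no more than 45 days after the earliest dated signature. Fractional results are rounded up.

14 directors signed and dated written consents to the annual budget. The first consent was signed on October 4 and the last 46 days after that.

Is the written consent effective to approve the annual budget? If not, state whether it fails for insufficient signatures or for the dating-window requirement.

Not effective — dating-window requirement not satisfied.

Signatures required: two-thirds of 21 — 2/3 of 21 = 14, so 14 needed; 14 signed. Sufficient.
Dating window: the latest signature is 46 days after the earliest; the limit is 45 days. Outside the window.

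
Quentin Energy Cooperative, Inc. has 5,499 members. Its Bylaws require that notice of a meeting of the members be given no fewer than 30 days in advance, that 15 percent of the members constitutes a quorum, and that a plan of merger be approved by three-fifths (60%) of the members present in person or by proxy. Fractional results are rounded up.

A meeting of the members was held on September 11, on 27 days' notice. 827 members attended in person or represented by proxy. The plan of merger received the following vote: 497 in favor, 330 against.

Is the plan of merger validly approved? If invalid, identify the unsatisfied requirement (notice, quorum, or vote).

Notice: 27 days given; 30 required. Not satisfied.
Quorum: 15% of 5,499 = 824.85, rounded up to 825; 827 present. Satisfied.
Vote: requires three-fifths of those present (827); 3/5 of 827 = 496.20, rounded up to 497, so 497 needed; 497 in favor. Satisfied.

Invalid — notice requirement not satisfied.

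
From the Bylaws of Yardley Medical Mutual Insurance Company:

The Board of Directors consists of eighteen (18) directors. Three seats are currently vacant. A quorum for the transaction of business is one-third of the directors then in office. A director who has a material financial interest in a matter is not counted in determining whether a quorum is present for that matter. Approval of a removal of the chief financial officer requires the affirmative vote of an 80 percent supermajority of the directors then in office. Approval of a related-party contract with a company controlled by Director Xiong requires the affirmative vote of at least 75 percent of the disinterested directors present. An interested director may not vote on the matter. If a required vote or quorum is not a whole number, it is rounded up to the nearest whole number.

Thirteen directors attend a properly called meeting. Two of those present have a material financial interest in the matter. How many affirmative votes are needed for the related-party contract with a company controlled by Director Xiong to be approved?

9

The related-party contract with a company controlled by Director Xiong requires three-fourths of the disinterested directors present (13 − 2 = 11).
3/4 of 11 = 8.25, rounded up to 9.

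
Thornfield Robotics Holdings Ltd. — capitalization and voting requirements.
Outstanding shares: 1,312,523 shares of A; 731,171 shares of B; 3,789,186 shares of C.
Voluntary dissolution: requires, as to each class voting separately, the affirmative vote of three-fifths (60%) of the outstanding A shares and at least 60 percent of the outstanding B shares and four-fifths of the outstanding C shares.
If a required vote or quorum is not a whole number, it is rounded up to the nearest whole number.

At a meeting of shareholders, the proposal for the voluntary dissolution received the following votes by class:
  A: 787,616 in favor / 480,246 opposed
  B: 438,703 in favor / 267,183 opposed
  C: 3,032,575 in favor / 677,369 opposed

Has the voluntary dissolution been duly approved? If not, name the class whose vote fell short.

Approved — every class gave the required vote.

A: 3/5 of 1312523 = 787513.80, rounded up to 787514; 787,514 required, 787,616 in favor — approved.
B: 3/5 of 731171 = 438702.60, rounded up to 438703; 438,703 required, 438,703 in favor — approved.
C: 4/5 of 3789186 = 3031348.80, rounded up to 3031349; 3,031,349 required, 3,032,575 in favor — approved.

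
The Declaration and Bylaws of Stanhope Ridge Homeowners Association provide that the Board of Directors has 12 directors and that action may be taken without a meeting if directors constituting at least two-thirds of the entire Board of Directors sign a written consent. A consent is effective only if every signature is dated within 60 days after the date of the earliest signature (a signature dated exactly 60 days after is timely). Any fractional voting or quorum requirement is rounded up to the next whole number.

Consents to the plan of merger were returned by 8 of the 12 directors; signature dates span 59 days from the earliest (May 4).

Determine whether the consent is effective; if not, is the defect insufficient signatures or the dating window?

Signatures required: at least two-thirds of 12 — 2/3 of 12 = 8, so 8 needed; 8 signed. Sufficient.
Dating window: the latest signature is 59 days after the earliest; the limit is 60 days. Within the window.

Effective — both the signature and dating-window requirements are satisfied.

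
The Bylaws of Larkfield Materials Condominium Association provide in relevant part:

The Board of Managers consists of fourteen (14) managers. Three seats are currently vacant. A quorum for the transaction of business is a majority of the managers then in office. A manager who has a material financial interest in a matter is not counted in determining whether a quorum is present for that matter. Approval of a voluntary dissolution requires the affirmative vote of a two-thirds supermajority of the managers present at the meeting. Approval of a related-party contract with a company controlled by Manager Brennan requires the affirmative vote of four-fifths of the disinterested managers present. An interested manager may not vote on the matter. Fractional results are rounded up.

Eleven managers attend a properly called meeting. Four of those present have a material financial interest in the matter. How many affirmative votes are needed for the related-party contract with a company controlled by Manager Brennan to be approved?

6

The related-party contract with a company controlled by Manager Brennan requires four-fifths of the disinterested managers present (11 − 4 = 7).
4/5 of 7 = 5.60, rounded up to 6.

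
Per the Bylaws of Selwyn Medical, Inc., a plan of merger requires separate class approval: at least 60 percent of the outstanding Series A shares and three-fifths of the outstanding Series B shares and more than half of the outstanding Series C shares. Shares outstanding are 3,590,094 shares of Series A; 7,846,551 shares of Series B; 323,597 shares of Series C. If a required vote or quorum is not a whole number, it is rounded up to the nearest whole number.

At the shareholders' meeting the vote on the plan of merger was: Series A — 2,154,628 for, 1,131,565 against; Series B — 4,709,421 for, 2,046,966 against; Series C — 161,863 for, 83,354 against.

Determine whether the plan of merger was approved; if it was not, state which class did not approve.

Series A: 3/5 of 3590094 = 2154056.40, rounded up to 2154057; 2,154,057 required, 2,154,628 in favor — approved.
Series B: 3/5 of 7846551 = 4707930.60, rounded up to 4707931; 4,707,931 required, 4,709,421 in favor — approved.
Series C: a majority of 323597 is 161799; 161,799 required, 161,863 in favor — approved.

Approved — every class gave the required vote.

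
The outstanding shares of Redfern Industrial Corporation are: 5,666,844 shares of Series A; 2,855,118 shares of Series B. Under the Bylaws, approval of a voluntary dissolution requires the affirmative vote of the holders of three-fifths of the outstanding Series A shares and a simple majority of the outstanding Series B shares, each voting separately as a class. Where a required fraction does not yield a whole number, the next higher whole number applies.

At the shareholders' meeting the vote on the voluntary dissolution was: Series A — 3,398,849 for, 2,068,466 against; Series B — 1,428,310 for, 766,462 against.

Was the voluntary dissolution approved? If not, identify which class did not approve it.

Series A: 3/5 of 5666844 = 3400106.40, rounded up to 3400107; 3,400,107 required, 3,398,849 in favor — not approved.
Series B: a majority of 2855118 is 1427560; 1,427,560 required, 1,428,310 in favor — approved.

Not approved — the Series A shares did not give the required vote.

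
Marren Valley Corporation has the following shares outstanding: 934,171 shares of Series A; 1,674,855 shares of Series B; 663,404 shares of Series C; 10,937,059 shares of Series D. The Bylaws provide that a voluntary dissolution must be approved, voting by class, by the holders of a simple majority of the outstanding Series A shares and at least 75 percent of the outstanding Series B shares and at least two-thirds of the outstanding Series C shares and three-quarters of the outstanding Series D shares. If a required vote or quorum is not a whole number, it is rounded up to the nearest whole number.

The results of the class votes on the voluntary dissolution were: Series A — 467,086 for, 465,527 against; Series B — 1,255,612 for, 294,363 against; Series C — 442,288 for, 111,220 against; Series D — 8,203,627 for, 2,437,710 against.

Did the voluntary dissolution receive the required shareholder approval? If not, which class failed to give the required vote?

Not approved — the Series B shares did not give the required vote.

Series A: a majority of 934171 is 467086; 467,086 required, 467,086 in favor — approved.
Series B: 3/4 of 1674855 = 1256141.25, rounded up to 1256142; 1,256,142 required, 1,255,612 in favor — not approved.
Series C: 2/3 of 663404 = 442269.33, rounded up to 442270; 442,270 required, 442,288 in favor — approved.
Series D: 3/4 of 10937059 = 8202794.25, rounded up to 8202795; 8,202,795 required, 8,203,627 in favor — approved.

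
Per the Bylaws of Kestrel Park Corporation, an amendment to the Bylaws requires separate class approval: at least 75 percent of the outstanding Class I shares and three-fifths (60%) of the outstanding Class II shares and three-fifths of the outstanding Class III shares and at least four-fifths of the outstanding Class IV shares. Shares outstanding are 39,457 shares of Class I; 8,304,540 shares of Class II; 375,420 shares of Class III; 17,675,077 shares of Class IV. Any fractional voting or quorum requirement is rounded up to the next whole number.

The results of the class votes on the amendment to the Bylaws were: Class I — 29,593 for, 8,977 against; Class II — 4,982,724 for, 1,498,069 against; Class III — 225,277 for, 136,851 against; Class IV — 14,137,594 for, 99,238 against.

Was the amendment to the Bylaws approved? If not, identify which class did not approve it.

Not approved — the Class IV shares did not give the required vote.

Class I: 3/4 of 39457 = 29592.75, rounded up to 29593; 29,593 required, 29,593 in favor — approved.
Class II: 3/5 of 8304540 = 4982724; 4,982,724 required, 4,982,724 in favor — approved.
Class III: 3/5 of 375420 = 225252; 225,252 required, 225,277 in favor — approved.
Class IV: 4/5 of 17675077 = 14140061.60, rounded up to 14140062; 14,140,062 required, 14,137,594 in favor — not approved.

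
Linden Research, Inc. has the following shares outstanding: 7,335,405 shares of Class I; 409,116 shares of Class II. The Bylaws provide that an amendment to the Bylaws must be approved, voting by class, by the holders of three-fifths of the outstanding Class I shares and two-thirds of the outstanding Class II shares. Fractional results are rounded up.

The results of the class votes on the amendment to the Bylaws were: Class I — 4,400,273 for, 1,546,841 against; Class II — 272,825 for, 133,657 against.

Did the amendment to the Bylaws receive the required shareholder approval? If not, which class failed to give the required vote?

Not approved — the Class I shares did not give the required vote.

Class I: 3/5 of 7335405 = 4401243; 4,401,243 required, 4,400,273 in favor — not approved.
Class II: 2/3 of 409116 = 272744; 272,744 required, 272,825 in favor — approved.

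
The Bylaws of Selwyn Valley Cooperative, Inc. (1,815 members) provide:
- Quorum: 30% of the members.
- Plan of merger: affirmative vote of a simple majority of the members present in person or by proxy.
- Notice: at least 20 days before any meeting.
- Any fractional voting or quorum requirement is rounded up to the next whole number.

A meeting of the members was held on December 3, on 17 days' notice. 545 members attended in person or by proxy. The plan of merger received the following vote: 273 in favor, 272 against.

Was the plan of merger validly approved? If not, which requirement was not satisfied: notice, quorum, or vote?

Invalid — notice requirement not satisfied.

Notice: 17 days given; 20 required. Not satisfied.
Quorum: 30% of 1,815 = 544.50, rounded up to 545; 545 present. Satisfied.
Vote: requires a majority of those present (545); a majority of 545 is 273, so 273 needed; 273 in favor. Satisfied.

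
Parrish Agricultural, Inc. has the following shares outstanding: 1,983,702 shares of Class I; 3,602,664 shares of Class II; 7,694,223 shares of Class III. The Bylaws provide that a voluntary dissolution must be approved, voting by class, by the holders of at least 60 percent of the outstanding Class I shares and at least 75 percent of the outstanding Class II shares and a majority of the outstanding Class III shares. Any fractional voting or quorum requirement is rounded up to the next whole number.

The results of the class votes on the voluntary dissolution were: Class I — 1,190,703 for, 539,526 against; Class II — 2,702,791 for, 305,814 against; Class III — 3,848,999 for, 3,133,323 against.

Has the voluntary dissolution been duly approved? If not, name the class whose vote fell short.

Approved — every class gave the required vote.

Class I: 3/5 of 1983702 = 1190221.20, rounded up to 1190222; 1,190,222 required, 1,190,703 in favor — approved.
Class II: 3/4 of 3602664 = 2701998; 2,701,998 required, 2,702,791 in favor — approved.
Class III: a majority of 7694223 is 3847112; 3,847,112 required, 3,848,999 in favor — approved.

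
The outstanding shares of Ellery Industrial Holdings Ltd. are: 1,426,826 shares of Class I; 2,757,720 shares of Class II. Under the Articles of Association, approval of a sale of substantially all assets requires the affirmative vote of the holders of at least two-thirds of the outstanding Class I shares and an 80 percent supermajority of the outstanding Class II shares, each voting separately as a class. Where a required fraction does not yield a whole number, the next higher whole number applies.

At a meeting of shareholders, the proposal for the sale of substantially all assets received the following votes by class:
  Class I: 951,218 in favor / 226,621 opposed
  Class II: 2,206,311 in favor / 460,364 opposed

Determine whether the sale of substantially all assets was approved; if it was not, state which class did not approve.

Approved — every class gave the required vote.

Class I: 2/3 of 1426826 = 951217.33, rounded up to 951218; 951,218 required, 951,218 in favor — approved.
Class II: 4/5 of 2757720 = 2206176; 2,206,176 required, 2,206,311 in favor — approved.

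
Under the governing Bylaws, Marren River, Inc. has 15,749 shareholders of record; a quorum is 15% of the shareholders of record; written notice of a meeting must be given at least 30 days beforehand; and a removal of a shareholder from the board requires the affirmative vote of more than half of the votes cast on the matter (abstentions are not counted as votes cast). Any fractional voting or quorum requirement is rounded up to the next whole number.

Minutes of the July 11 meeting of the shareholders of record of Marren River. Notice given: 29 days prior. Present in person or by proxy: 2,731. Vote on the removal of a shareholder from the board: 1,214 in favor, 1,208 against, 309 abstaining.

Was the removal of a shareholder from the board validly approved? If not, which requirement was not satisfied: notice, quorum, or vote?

Notice: 29 days given; 30 required. Not satisfied.
Quorum: 15% of 15,749 = 2,362.35, rounded up to 2,363; 2,731 present. Satisfied.
Vote: requires a majority of the votes cast (2,731 − 309 abstaining = 2,422); a majority of 2422 is 1212, so 1,212 needed; 1,214 in favor. Satisfied.

Invalid — notice requirement not satisfied.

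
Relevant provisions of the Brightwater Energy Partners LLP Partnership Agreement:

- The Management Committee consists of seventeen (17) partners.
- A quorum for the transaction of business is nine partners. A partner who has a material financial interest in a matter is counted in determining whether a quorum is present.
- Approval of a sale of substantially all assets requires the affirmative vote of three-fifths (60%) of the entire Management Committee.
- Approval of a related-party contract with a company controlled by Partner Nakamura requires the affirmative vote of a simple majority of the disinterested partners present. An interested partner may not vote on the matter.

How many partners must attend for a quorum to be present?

9

The quorum is fixed at 9.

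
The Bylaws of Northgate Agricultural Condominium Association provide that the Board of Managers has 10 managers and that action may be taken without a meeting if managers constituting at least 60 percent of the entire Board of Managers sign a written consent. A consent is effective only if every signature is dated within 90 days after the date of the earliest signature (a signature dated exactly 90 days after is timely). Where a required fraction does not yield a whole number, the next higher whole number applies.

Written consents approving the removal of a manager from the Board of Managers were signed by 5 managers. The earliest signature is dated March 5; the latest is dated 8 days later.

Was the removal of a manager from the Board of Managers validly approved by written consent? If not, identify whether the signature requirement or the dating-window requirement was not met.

Signatures required: at least 60 percent of 10 — 3/5 of 10 = 6, so 6 needed; 5 signed. Insufficient.
Dating window: the latest signature is 8 days after the earliest; the limit is 90 days. Within the window.

Not effective — insufficient signatures.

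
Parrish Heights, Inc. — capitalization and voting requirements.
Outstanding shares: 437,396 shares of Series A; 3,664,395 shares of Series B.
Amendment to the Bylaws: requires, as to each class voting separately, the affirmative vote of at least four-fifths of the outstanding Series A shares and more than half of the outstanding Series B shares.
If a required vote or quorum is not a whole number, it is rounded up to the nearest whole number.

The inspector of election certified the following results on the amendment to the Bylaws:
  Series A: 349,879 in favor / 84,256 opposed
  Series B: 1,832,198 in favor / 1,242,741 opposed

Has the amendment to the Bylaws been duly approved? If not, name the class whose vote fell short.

Not approved — the Series A shares did not give the required vote.

Series A: 4/5 of 437396 = 349916.80, rounded up to 349917; 349,917 required, 349,879 in favor — not approved.
Series B: a majority of 3664395 is 1832198; 1,832,198 required, 1,832,198 in favor — approved.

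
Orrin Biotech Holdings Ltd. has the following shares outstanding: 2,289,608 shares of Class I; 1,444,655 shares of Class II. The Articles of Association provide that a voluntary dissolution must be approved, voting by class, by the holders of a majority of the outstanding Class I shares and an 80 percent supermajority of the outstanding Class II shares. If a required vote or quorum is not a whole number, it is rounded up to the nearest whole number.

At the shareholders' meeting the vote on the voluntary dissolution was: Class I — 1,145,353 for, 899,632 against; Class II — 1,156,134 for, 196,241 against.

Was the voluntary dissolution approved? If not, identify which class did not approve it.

Approved — every class gave the required vote.

Class I: a majority of 2289608 is 1144805; 1,144,805 required, 1,145,353 in favor — approved.
Class II: 4/5 of 1444655 = 1155724; 1,155,724 required, 1,156,134 in favor — approved.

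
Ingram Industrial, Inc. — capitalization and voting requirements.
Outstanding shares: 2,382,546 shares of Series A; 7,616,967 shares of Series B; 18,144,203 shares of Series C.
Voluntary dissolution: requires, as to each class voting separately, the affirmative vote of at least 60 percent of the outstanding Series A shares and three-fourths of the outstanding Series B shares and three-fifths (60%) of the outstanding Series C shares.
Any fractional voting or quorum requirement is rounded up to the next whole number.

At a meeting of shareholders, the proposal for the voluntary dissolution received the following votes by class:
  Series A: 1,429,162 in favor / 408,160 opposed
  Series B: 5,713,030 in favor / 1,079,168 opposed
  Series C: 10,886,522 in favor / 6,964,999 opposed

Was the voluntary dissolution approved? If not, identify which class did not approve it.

Not approved — the Series A shares did not give the required vote.

Series A: 3/5 of 2382546 = 1429527.60, rounded up to 1429528; 1,429,528 required, 1,429,162 in favor — not approved.
Series B: 3/4 of 7616967 = 5712725.25, rounded up to 5712726; 5,712,726 required, 5,713,030 in favor — approved.
Series C: 3/5 of 18144203 = 10886521.80, rounded up to 10886522; 10,886,522 required, 10,886,522 in favor — approved.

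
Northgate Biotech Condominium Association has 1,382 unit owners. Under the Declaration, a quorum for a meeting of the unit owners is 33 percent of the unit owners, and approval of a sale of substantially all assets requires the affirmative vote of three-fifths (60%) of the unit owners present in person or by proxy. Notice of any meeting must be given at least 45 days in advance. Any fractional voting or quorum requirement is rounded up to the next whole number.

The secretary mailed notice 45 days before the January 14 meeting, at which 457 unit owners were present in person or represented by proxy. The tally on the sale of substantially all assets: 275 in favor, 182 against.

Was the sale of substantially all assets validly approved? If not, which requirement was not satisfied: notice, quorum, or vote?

Valid — all requirements satisfied.

Notice: 45 days given; 45 required. Satisfied.
Quorum: 33% of 1,382 = 456.06, rounded up to 457; 457 present. Satisfied.
Vote: requires three-fifths of those present (457); 3/5 of 457 = 274.20, rounded up to 275, so 275 needed; 275 in favor. Satisfied.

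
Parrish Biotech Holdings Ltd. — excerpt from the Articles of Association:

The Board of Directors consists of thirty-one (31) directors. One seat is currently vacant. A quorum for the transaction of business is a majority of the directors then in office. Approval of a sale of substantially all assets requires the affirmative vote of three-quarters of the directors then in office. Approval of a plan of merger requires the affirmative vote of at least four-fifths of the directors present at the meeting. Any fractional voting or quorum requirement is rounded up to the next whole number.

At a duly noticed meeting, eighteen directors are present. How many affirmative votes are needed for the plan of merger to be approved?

15

The plan of merger requires four-fifths of the directors present (18).
4/5 of 18 = 14.40, rounded up to 15.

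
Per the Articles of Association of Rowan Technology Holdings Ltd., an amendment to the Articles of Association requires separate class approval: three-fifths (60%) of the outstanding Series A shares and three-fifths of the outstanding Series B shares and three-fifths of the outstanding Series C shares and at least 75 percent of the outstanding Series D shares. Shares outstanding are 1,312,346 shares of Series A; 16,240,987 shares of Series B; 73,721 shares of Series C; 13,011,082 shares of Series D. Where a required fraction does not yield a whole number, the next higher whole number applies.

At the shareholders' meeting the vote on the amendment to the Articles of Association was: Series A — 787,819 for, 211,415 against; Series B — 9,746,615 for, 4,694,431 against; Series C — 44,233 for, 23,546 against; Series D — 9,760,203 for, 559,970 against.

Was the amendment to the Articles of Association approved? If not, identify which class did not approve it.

Approved — every class gave the required vote.

Series A: 3/5 of 1312346 = 787407.60, rounded up to 787408; 787,408 required, 787,819 in favor — approved.
Series B: 3/5 of 16240987 = 9744592.20, rounded up to 9744593; 9,744,593 required, 9,746,615 in favor — approved.
Series C: 3/5 of 73721 = 44232.60, rounded up to 44233; 44,233 required, 44,233 in favor — approved.
Series D: 3/4 of 13011082 = 9758311.50, rounded up to 9758312; 9,758,312 required, 9,760,203 in favor — approved.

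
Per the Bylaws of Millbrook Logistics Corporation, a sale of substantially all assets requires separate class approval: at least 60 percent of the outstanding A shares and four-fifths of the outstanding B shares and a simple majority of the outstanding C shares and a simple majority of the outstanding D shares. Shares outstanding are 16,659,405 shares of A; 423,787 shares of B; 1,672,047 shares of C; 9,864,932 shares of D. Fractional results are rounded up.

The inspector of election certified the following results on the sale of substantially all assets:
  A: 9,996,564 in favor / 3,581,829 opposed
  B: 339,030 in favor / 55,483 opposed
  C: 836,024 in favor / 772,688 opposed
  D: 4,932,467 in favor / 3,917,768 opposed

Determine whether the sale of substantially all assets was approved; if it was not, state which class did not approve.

A: 3/5 of 16659405 = 9995643; 9,995,643 required, 9,996,564 in favor — approved.
B: 4/5 of 423787 = 339029.60, rounded up to 339030; 339,030 required, 339,030 in favor — approved.
C: a majority of 1672047 is 836024; 836,024 required, 836,024 in favor — approved.
D: a majority of 9864932 is 4932467; 4,932,467 required, 4,932,467 in favor — approved.

Approved — every class gave the required vote.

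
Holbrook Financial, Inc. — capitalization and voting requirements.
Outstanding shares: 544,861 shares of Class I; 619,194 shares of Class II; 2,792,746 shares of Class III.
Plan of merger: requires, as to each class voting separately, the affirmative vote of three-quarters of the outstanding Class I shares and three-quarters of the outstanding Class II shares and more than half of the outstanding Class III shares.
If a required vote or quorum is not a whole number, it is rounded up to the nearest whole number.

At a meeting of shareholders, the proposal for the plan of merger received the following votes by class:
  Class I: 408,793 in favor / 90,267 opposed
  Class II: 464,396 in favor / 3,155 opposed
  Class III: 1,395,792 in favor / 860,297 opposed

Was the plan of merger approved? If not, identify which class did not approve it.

Not approved — the Class III shares did not give the required vote.

Class I: 3/4 of 544861 = 408645.75, rounded up to 408646; 408,646 required, 408,793 in favor — approved.
Class II: 3/4 of 619194 = 464395.50, rounded up to 464396; 464,396 required, 464,396 in favor — approved.
Class III: a majority of 2792746 is 1396374; 1,396,374 required, 1,395,792 in favor — not approved.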